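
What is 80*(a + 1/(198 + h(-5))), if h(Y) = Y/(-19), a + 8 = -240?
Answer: -74735760/3767 ≈ -19840.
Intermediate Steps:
a = -248 (a = -8 - 240 = -248)
h(Y) = -Y/19 (h(Y) = Y*(-1/19) = -Y/19)
80*(a + 1/(198 + h(-5))) = 80*(-248 + 1/(198 - 1/19*(-5))) = 80*(-248 + 1/(198 + 5/19)) = 80*(-248 + 1/(3767/19)) = 80*(-248 + 19/3767) = 80*(-934197/3767) = -74735760/3767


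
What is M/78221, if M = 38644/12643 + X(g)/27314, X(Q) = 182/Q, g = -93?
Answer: 7011518933/179437710652629 ≈ 3.9075e-5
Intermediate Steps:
M = 7011518933/2293983849 (M = 38644/12643 + (182/(-93))/27314 = 38644*(1/12643) + (182*(-1/93))*(1/27314) = 38644/12643 - 182/93*1/27314 = 38644/12643 - 13/181443 = 7011518933/2293983849 ≈ 3.0565)
M/78221 = (7011518933/2293983849)/78221 = (7011518933/2293983849)*(1/78221) = 7011518933/179437710652629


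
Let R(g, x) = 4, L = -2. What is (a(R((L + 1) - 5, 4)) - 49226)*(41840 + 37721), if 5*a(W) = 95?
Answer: -3914958127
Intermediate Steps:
a(W) = 19 (a(W) = (⅕)*95 = 19)
(a(R((L + 1) - 5, 4)) - 49226)*(41840 + 37721) = (19 - 49226)*(41840 + 37721) = -49207*79561 = -3914958127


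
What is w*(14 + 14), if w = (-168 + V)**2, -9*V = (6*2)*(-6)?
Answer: 716800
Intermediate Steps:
V = 8 (V = -6*2*(-6)/9 = -4*(-6)/3 = -1/9*(-72) = 8)
w = 25600 (w = (-168 + 8)**2 = (-160)**2 = 25600)
w*(14 + 14) = 25600*(14 + 14) = 25600*28 = 716800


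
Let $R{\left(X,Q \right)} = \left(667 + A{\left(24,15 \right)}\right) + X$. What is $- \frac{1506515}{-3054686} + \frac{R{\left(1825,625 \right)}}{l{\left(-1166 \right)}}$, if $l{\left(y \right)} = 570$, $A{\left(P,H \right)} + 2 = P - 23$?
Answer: $\frac{2116984094}{435292755} \approx 4.8634$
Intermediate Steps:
$A{\left(P,H \right)} = -25 + P$ ($A{\left(P,H \right)} = -2 + \left(P - 23\right) = -2 + \left(-23 + P\right) = -25 + P$)
$R{\left(X,Q \right)} = 666 + X$ ($R{\left(X,Q \right)} = \left(667 + \left(-25 + 24\right)\right) + X = \left(667 - 1\right) + X = 666 + X$)
$- \frac{1506515}{-3054686} + \frac{R{\left(1825,625 \right)}}{l{\left(-1166 \right)}} = - \frac{1506515}{-3054686} + \frac{666 + 1825}{570} = \left(-1506515\right) \left(- \frac{1}{3054686}\right) + 2491 \cdot \frac{1}{570} = \frac{1506515}{3054686} + \frac{2491}{570} = \frac{2116984094}{435292755}$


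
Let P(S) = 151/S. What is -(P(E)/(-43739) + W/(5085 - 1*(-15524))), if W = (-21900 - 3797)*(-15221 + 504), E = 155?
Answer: -2563906961957246/139719642905 ≈ -18350.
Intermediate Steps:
W = 378182749 (W = -25697*(-14717) = 378182749)
-(P(E)/(-43739) + W/(5085 - 1*(-15524))) = -((151/155)/(-43739) + 378182749/(5085 - 1*(-15524))) = -((151*(1/155))*(-1/43739) + 378182749/(5085 + 15524)) = -((151/155)*(-1/43739) + 378182749/20609) = -(-151/6779545 + 378182749*(1/20609)) = -(-151/6779545 + 378182749/20609) = -1*2563906961957246/139719642905 = -2563906961957246/139719642905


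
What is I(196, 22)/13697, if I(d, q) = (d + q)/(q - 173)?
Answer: -218/2068247 ≈ -0.00010540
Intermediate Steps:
I(d, q) = (d + q)/(-173 + q)
I(196, 22)/13697 = ((196 + 22)/(-173 + 22))/13697 = (218/(-151))*(1/13697) = -1/151*218*(1/13697) = -218/151*1/13697 = -218/2068247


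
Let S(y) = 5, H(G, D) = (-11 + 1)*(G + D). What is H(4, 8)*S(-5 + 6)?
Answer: -600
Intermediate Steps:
H(G, D) = -10*D - 10*G (H(G, D) = -10*(D + G) = -10*D - 10*G)
H(4, 8)*S(-5 + 6) = (-10*8 - 10*4)*5 = (-80 - 40)*5 = -120*5 = -600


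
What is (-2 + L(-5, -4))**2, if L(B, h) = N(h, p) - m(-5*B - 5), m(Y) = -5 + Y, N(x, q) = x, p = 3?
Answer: 441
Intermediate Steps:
L(B, h) = 10 + h + 5*B (L(B, h) = h - (-5 + (-5*B - 5)) = h - (-5 + (-5 - 5*B)) = h - (-10 - 5*B) = h + (10 + 5*B) = 10 + h + 5*B)
(-2 + L(-5, -4))**2 = (-2 + (10 - 4 + 5*(-5)))**2 = (-2 + (10 - 4 - 25))**2 = (-2 - 19)**2 = (-21)**2 = 441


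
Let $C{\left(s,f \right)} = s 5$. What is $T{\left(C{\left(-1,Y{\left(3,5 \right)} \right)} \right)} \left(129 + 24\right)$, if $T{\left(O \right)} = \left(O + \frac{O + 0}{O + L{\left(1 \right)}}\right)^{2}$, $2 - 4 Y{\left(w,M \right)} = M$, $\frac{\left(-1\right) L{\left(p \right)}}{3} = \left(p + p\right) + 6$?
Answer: $\frac{2998800}{841} \approx 3565.8$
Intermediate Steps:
$L{\left(p \right)} = -18 - 6 p$ ($L{\left(p \right)} = - 3 \left(\left(p + p\right) + 6\right) = - 3 \left(2 p + 6\right) = - 3 \left(6 + 2 p\right) = -18 - 6 p$)
$Y{\left(w,M \right)} = \frac{1}{2} - \frac{M}{4}$
$C{\left(s,f \right)} = 5 s$
$T{\left(O \right)} = \left(O + \frac{O}{-24 + O}\right)^{2}$ ($T{\left(O \right)} = \left(O + \frac{O + 0}{O - 24}\right)^{2} = \left(O + \frac{O}{O - 24}\right)^{2} = \left(O + \frac{O}{-24 + O}\right)^{2}$)
$T{\left(C{\left(-1,Y{\left(3,5 \right)} \right)} \right)} \left(129 + 24\right) = \frac{\left(5 \left(-1\right)\right)^{2} \left(-23 + 5 \left(-1\right)\right)^{2}}{\left(-24 + 5 \left(-1\right)\right)^{2}} \left(129 + 24\right) = \frac{\left(-5\right)^{2} \left(-23 - 5\right)^{2}}{\left(-24 - 5\right)^{2}} \cdot 153 = \frac{25 \left(-28\right)^{2}}{841} \cdot 153 = 25 \cdot \frac{1}{841} \cdot 784 \cdot 153 = \frac{19600}{841} \cdot 153 = \frac{2998800}{841}$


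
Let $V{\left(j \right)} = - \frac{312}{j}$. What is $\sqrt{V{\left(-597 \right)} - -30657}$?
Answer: $\frac{\sqrt{1214068553}}{199} \approx 175.09$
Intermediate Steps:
$\sqrt{V{\left(-597 \right)} - -30657} = \sqrt{- \frac{312}{-597} - -30657} = \sqrt{\left(-312\right) \left(- \frac{1}{597}\right) + \left(30780 - 123\right)} = \sqrt{\frac{104}{199} + 30657} = \sqrt{\frac{6100847}{199}} = \frac{\sqrt{1214068553}}{199}$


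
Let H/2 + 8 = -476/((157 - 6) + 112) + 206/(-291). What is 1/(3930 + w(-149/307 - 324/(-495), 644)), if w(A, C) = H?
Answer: 76533/299164774 ≈ 0.00025582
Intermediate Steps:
H = -1609916/76533 (H = -16 + 2*(-476/((157 - 6) + 112) + 206/(-291)) = -16 + 2*(-476/(151 + 112) + 206*(-1/291)) = -16 + 2*(-476/263 - 206/291) = -16 + 2*(-192694/76533) = -16 - 385388/76533 = -1609916/76533 ≈ -21.036)
w(A, C) = -1609916/76533
1/(3930 + w(-149/307 - 324/(-495), 644)) = 1/(3930 - 1609916/76533) = 1/(299164774/76533) = 76533/299164774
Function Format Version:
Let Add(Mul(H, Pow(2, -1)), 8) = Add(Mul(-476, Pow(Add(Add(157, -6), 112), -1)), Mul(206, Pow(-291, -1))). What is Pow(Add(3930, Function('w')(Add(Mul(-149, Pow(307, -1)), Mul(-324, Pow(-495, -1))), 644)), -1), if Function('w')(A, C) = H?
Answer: Rational(76533, 299164774) ≈ 0.00025582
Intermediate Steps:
H = Rational(-1609916, 76533) (H = Add(-16, Mul(2, Add(Mul(-476, Pow(Add(Add(157, -6), 112), -1)), Mul(206, Pow(-291, -1))))) = Add(-16, Mul(2, Add(Mul(-476, Pow(Add(151, 112), -1)), Mul(206, Rational(-1, 291))))) = Add(-16, Mul(2, Add(Mul(-476, Pow(263, -1)), Rational(-206, 291)))) = Add(-16, Mul(2, Add(Mul(-476, Rational(1, 263)), Rational(-206, 291)))) = Add(-16, Mul(2, Add(Rational(-476, 263), Rational(-206, 291)))) = Add(-16, Mul(2, Rational(-192694, 76533))) = Add(-16, Rational(-385388, 76533)) = Rational(-1609916, 76533) ≈ -21.036)
Function('w')(A, C) = Rational(-1609916, 76533)
Pow(Add(3930, Function('w')(Add(Mul(-149, Pow(307, -1)), Mul(-324, Pow(-495, -1))), 644)), -1) = Pow(Add(3930, Rational(-1609916, 76533)), -1) = Pow(Rational(299164774, 76533), -1) = Rational(76533, 299164774)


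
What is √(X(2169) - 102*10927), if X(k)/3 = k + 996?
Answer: I*√1105059 ≈ 1051.2*I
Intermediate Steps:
X(k) = 2988 + 3*k (X(k) = 3*(k + 996) = 3*(996 + k) = 2988 + 3*k)
√(X(2169) - 102*10927) = √((2988 + 3*2169) - 102*10927) = √((2988 + 6507) - 1114554) = √(9495 - 1114554) = √(-1105059) = I*√1105059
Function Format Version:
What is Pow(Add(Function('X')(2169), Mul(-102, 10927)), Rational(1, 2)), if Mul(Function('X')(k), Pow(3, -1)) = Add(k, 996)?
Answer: Mul(I, Pow(1105059, Rational(1, 2))) ≈ Mul(1051.2, I)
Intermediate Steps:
Function('X')(k) = Add(2988, Mul(3, k)) (Function('X')(k) = Mul(3, Add(k, 996)) = Mul(3, Add(996, k)) = Add(2988, Mul(3, k)))
Pow(Add(Function('X')(2169), Mul(-102, 10927)), Rational(1, 2)) = Pow(Add(Add(2988, Mul(3, 2169)), Mul(-102, 10927)), Rational(1, 2)) = Pow(Add(Add(2988, 6507), -1114554), Rational(1, 2)) = Pow(Add(9495, -1114554), Rational(1, 2)) = Pow(-1105059, Rational(1, 2)) = Mul(I, Pow(1105059, Rational(1, 2)))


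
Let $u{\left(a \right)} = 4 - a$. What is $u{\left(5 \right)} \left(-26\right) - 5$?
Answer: $21$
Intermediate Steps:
$u{\left(5 \right)} \left(-26\right) - 5 = \left(4 - 5\right) \left(-26\right) - 5 = \left(-1\right) \left(-26\right) - 5 = 26 - 5 = 21$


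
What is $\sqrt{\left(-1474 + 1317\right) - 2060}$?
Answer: $i \sqrt{2217} \approx 47.085 i$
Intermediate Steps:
$\sqrt{\left(-1474 + 1317\right) - 2060} = \sqrt{-157 - 2060} = \sqrt{-2217} = i \sqrt{2217}$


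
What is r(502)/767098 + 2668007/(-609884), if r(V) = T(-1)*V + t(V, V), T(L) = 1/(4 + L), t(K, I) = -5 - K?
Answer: -3070244986427/701761194948 ≈ -4.3751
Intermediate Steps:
r(V) = -5 - 2*V/3 (r(V) = V/(4 - 1) + (-5 - V) = V/3 + (-5 - V) = -5 - 2*V/3)
r(502)/767098 + 2668007/(-609884) = (-5 - ⅔*502)/767098 + 2668007/(-609884) = (-5 - 1004/3)*(1/767098) + 2668007*(-1/609884) = -1019/3*1/767098 - 2668007/609884 = -1019/2301294 - 2668007/609884 = -3070244986427/701761194948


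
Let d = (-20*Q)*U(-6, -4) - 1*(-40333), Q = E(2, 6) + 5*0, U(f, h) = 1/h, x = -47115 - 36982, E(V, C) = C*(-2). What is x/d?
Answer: -84097/40273 ≈ -2.0882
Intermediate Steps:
E(V, C) = -2*C
x = -84097
Q = -12 (Q = -2*6 + 5*0 = -12 + 0 = -12)
d = 40273 (d = -20*(-12)/(-4) - 1*(-40333) = 240*(-¼) + 40333 = -60 + 40333 = 40273)
x/d = -84097/40273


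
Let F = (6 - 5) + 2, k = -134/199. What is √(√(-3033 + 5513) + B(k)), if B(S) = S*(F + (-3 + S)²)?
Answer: 2*√(-4354317806 + 1568239201*√155)/39601 ≈ 6.2204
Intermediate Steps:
k = -134/199 (k = -134*1/199 = -134/199 ≈ -0.67337)
F = 3 (F = 1 + 2 = 3)
B(S) = S*(3 + (-3 + S)²)
√(√(-3033 + 5513) + B(k)) = √(√(-3033 + 5513) - 134*(3 + (-3 - 134/199)²)/199) = √(√2480 - 134*(3 + (-731/199)²)/199) = √(4*√155 - 134*(3 + 534361/39601)/199) = √(4*√155 - 134/199*653164/39601) = √(4*√155 - 87523976/7880599) = √(-87523976/7880599 + 4*√155)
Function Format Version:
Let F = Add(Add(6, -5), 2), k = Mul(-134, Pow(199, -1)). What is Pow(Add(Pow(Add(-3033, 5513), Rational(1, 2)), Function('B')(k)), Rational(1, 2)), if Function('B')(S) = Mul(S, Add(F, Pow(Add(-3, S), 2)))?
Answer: Mul(Rational(2, 39601), Pow(Add(-4354317806, Mul(1568239201, Pow(155, Rational(1, 2)))), Rational(1, 2))) ≈ 6.2204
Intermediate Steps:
k = Rational(-134, 199) (k = Mul(-134, Rational(1, 199)) = Rational(-134, 199) ≈ -0.67337)
F = 3 (F = Add(1, 2) = 3)
Function('B')(S) = Mul(S, Add(3, Pow(Add(-3, S), 2)))
Pow(Add(Pow(Add(-3033, 5513), Rational(1, 2)), Function('B')(k)), Rational(1, 2)) = Pow(Add(Pow(Add(-3033, 5513), Rational(1, 2)), Mul(Rational(-134, 199), Add(3, Pow(Add(-3, Rational(-134, 199)), 2)))), Rational(1, 2)) = Pow(Add(Pow(2480, Rational(1, 2)), Mul(Rational(-134, 199), Add(3, Pow(Rational(-731, 199), 2)))), Rational(1, 2)) = Pow(Add(Mul(4, Pow(155, Rational(1, 2))), Mul(Rational(-134, 199), Add(3, Rational(534361, 39601)))), Rational(1, 2)) = Pow(Add(Mul(4, Pow(155, Rational(1, 2))), Mul(Rational(-134, 199), Rational(653164, 39601))), Rational(1, 2)) = Pow(Add(Mul(4, Pow(155, Rational(1, 2))), Rational(-87523976, 7880599)), Rational(1, 2)) = Pow(Add(Rational(-87523976, 7880599), Mul(4, Pow(155, Rational(1, 2)))), Rational(1, 2))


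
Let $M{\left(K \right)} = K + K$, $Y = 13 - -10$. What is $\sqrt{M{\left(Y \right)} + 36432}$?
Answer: $\sqrt{36478} \approx 190.99$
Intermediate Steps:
$Y = 23$ ($Y = 13 + 10 = 23$)
$M{\left(K \right)} = 2 K$
$\sqrt{M{\left(Y \right)} + 36432} = \sqrt{2 \cdot 23 + 36432} = \sqrt{46 + 36432} = \sqrt{36478}$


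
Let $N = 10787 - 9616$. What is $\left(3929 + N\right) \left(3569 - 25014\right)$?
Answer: $-109369500$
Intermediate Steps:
$N = 1171$
$\left(3929 + N\right) \left(3569 - 25014\right) = \left(3929 + 1171\right) \left(3569 - 25014\right) = 5100 \left(-21445\right) = -109369500$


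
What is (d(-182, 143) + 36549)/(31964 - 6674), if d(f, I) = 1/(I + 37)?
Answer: 6578821/4552200 ≈ 1.4452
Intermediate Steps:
d(f, I) = 1/(37 + I)
(d(-182, 143) + 36549)/(31964 - 6674) = (1/(37 + 143) + 36549)/(31964 - 6674) = (1/180 + 36549)/25290 = (1/180 + 36549)*(1/25290) = (6578821/180)*(1/25290) = 6578821/4552200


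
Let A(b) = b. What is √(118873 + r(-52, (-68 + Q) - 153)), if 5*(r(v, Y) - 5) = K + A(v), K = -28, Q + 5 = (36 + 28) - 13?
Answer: √118862 ≈ 344.76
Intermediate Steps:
Q = 46 (Q = -5 + ((36 + 28) - 13) = -5 + (64 - 13) = -5 + 51 = 46)
r(v, Y) = -⅗ + v/5 (r(v, Y) = 5 + (-28 + v)/5 = 5 + (-28/5 + v/5) = -⅗ + v/5)
√(118873 + r(-52, (-68 + Q) - 153)) = √(118873 + (-⅗ + (⅕)*(-52))) = √(118873 + (-⅗ - 52/5)) = √(118873 - 11) = √118862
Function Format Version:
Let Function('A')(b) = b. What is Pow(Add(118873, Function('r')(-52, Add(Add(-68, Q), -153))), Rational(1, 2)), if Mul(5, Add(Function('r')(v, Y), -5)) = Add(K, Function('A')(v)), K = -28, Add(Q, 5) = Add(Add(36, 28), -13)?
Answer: Pow(118862, Rational(1, 2)) ≈ 344.76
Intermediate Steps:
Q = 46 (Q = Add(-5, Add(Add(36, 28), -13)) = Add(-5, Add(64, -13)) = Add(-5, 51) = 46)
Function('r')(v, Y) = Add(Rational(-3, 5), Mul(Rational(1, 5), v)) (Function('r')(v, Y) = Add(5, Mul(Rational(1, 5), Add(-28, v))) = Add(5, Add(Rational(-28, 5), Mul(Rational(1, 5), v))) = Add(Rational(-3, 5), Mul(Rational(1, 5), v)))
Pow(Add(118873, Function('r')(-52, Add(Add(-68, Q), -153))), Rational(1, 2)) = Pow(Add(118873, Add(Rational(-3, 5), Mul(Rational(1, 5), -52))), Rational(1, 2)) = Pow(Add(118873, Add(Rational(-3, 5), Rational(-52, 5))), Rational(1, 2)) = Pow(Add(118873, -11), Rational(1, 2)) = Pow(118862, Rational(1, 2))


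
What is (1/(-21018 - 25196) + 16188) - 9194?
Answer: 323220715/46214 ≈ 6994.0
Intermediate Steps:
(1/(-21018 - 25196) + 16188) - 9194 = (1/(-46214) + 16188) - 9194 = (-1/46214 + 16188) - 9194 = 748112231/46214 - 9194 = 323220715/46214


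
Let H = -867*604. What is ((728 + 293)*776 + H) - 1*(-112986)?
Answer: 381614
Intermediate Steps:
H = -523668
((728 + 293)*776 + H) - 1*(-112986) = ((728 + 293)*776 - 523668) - 1*(-112986) = (1021*776 - 523668) + 112986 = (792296 - 523668) + 112986 = 268628 + 112986 = 381614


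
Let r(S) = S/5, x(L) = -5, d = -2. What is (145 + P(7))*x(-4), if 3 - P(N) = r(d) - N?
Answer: -777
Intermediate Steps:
r(S) = S/5 (r(S) = S*(⅕) = S/5)
P(N) = 17/5 + N (P(N) = 3 - ((⅕)*(-2) - N) = 3 - (-⅖ - N) = 3 + (⅖ + N) = 17/5 + N)
(145 + P(7))*x(-4) = (145 + (17/5 + 7))*(-5) = (145 + 52/5)*(-5) = (777/5)*(-5) = -777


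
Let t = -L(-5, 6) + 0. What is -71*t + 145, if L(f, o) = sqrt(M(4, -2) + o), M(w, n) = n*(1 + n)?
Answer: 145 + 142*sqrt(2) ≈ 345.82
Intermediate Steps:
L(f, o) = sqrt(2 + o) (L(f, o) = sqrt(-2*(1 - 2) + o) = sqrt(-2*(-1) + o) = sqrt(2 + o))
t = -2*sqrt(2) (t = -sqrt(2 + 6) + 0 = -sqrt(8) + 0 = -2*sqrt(2) + 0 = -2*sqrt(2) ≈ -2.8284)
-71*t + 145 = -(-142)*sqrt(2) + 145 = 142*sqrt(2) + 145 = 145 + 142*sqrt(2)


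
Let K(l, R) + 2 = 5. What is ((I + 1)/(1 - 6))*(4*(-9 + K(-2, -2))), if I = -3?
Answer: -48/5 ≈ -9.6000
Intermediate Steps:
K(l, R) = 3 (K(l, R) = -2 + 5 = 3)
((I + 1)/(1 - 6))*(4*(-9 + K(-2, -2))) = ((-3 + 1)/(1 - 6))*(4*(-9 + 3)) = (-2/(-5))*(4*(-6)) = -2*(-⅕)*(-24) = (⅖)*(-24) = -48/5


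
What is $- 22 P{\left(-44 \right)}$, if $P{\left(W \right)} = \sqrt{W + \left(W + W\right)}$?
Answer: $- 44 i \sqrt{33} \approx - 252.76 i$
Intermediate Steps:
$P{\left(W \right)} = \sqrt{3} \sqrt{W}$ ($P{\left(W \right)} = \sqrt{W + 2 W} = \sqrt{3 W} = \sqrt{3} \sqrt{W}$)
$- 22 P{\left(-44 \right)} = - 22 \sqrt{3} \sqrt{-44} = - 22 \sqrt{3} \cdot 2 i \sqrt{11} = - 22 \cdot 2 i \sqrt{33} = - 44 i \sqrt{33}$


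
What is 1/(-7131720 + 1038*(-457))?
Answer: -1/7606086 ≈ -1.3147e-7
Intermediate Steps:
1/(-7131720 + 1038*(-457)) = 1/(-7131720 - 474366) = 1/(-7606086) = -1/7606086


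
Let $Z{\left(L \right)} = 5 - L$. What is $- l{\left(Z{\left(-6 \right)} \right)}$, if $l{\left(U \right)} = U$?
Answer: $-11$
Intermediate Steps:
$- l{\left(Z{\left(-6 \right)} \right)} = - (5 - -6) = - (5 + 6) = \left(-1\right) 11 = -11$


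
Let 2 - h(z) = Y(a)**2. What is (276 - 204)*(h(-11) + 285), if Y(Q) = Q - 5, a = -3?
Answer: 16056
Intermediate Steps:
Y(Q) = -5 + Q
h(z) = -62 (h(z) = 2 - (-5 - 3)**2 = 2 - 1*(-8)**2 = 2 - 1*64 = 2 - 64 = -62)
(276 - 204)*(h(-11) + 285) = (276 - 204)*(-62 + 285) = 72*223 = 16056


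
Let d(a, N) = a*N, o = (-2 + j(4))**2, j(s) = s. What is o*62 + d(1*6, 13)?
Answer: 326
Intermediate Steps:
o = 4 (o = (-2 + 4)**2 = 2**2 = 4)
d(a, N) = N*a
o*62 + d(1*6, 13) = 4*62 + 13*(1*6) = 248 + 13*6 = 248 + 78 = 326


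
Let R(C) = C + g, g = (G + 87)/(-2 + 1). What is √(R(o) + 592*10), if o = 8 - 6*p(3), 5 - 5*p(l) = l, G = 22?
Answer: √145415/5 ≈ 76.267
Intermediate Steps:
p(l) = 1 - l/5
g = -109 (g = (22 + 87)/(-2 + 1) = 109/(-1) = 109*(-1) = -109)
o = 28/5 (o = 8 - 6*(1 - ⅕*3) = 8 - 6*(1 - ⅗) = 8 - 6*⅖ = 8 - 12/5 = 28/5 ≈ 5.6000)
R(C) = -109 + C (R(C) = C - 109 = -109 + C)
√(R(o) + 592*10) = √((-109 + 28/5) + 592*10) = √(-517/5 + 5920) = √(29083/5) = √145415/5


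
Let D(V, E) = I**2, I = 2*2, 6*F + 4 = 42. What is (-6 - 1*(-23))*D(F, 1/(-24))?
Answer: 272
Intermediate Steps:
F = 19/3 (F = -2/3 + (1/6)*42 = -2/3 + 7 = 19/3 ≈ 6.3333)
I = 4
D(V, E) = 16 (D(V, E) = 4**2 = 16)
(-6 - 1*(-23))*D(F, 1/(-24)) = (-6 - 1*(-23))*16 = (-6 + 23)*16 = 17*16 = 272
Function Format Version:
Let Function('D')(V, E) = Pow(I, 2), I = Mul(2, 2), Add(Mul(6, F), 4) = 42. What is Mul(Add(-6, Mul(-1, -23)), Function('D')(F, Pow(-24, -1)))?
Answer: 272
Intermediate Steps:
F = Rational(19, 3) (F = Add(Rational(-2, 3), Mul(Rational(1, 6), 42)) = Add(Rational(-2, 3), 7) = Rational(19, 3) ≈ 6.3333)
I = 4
Function('D')(V, E) = 16 (Function('D')(V, E) = Pow(4, 2) = 16)
Mul(Add(-6, Mul(-1, -23)), Function('D')(F, Pow(-24, -1))) = Mul(Add(-6, Mul(-1, -23)), 16) = Mul(Add(-6, 23), 16) = Mul(17, 16) = 272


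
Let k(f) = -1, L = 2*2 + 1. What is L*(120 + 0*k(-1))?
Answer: 600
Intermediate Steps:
L = 5 (L = 4 + 1 = 5)
L*(120 + 0*k(-1)) = 5*(120 + 0*(-1)) = 5*(120 + 0) = 5*120 = 600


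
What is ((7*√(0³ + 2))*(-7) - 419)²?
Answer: 180363 + 41062*√2 ≈ 2.3843e+5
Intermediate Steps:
((7*√(0³ + 2))*(-7) - 419)² = ((7*√(0 + 2))*(-7) - 419)² = ((7*√2)*(-7) - 419)² = (-49*√2 - 419)² = (-419 - 49*√2)²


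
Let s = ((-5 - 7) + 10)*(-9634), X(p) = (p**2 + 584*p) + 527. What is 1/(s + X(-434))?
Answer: -1/45305 ≈ -2.2073e-5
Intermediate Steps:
X(p) = 527 + p**2 + 584*p
s = 19268 (s = (-12 + 10)*(-9634) = -2*(-9634) = 19268)
1/(s + X(-434)) = 1/(19268 + (527 + (-434)**2 + 584*(-434))) = 1/(19268 + (527 + 188356 - 253456)) = 1/(19268 - 64573) = 1/(-45305) = -1/45305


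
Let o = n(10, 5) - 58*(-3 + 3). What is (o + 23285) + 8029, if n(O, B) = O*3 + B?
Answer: 31349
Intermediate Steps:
n(O, B) = B + 3*O (n(O, B) = 3*O + B = B + 3*O)
o = 35 (o = (5 + 3*10) - 58*(-3 + 3) = (5 + 30) - 58*0 = 35 - 58*0 = 35 + 0 = 35)
(o + 23285) + 8029 = (35 + 23285) + 8029 = 23320 + 8029 = 31349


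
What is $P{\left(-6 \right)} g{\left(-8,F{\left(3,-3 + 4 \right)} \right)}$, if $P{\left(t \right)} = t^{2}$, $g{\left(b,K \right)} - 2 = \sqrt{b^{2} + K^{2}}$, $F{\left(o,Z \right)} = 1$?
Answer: $72 + 36 \sqrt{65} \approx 362.24$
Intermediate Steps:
$g{\left(b,K \right)} = 2 + \sqrt{K^{2} + b^{2}}$ ($g{\left(b,K \right)} = 2 + \sqrt{b^{2} + K^{2}} = 2 + \sqrt{K^{2} + b^{2}}$)
$P{\left(-6 \right)} g{\left(-8,F{\left(3,-3 + 4 \right)} \right)} = \left(-6\right)^{2} \left(2 + \sqrt{1^{2} + \left(-8\right)^{2}}\right) = 36 \left(2 + \sqrt{1 + 64}\right) = 36 \left(2 + \sqrt{65}\right) = 72 + 36 \sqrt{65}$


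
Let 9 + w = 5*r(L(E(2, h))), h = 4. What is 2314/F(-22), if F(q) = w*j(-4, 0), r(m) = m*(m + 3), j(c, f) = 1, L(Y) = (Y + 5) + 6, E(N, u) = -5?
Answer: 2314/261 ≈ 8.8659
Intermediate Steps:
L(Y) = 11 + Y (L(Y) = (5 + Y) + 6 = 11 + Y)
r(m) = m*(3 + m)
w = 261 (w = -9 + 5*((11 - 5)*(3 + (11 - 5))) = -9 + 5*(6*(3 + 6)) = -9 + 5*(6*9) = -9 + 5*54 = -9 + 270 = 261)
F(q) = 261 (F(q) = 261*1 = 261)
2314/F(-22) = 2314/261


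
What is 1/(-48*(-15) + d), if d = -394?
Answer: 1/326 ≈ 0.0030675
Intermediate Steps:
1/(-48*(-15) + d) = 1/(-48*(-15) - 394) = 1/(720 - 394) = 1/326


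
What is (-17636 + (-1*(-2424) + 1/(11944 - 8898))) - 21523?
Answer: -111894809/3046 ≈ -36735.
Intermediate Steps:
(-17636 + (-1*(-2424) + 1/(11944 - 8898))) - 21523 = (-17636 + (2424 + 1/3046)) - 21523 = (-17636 + 7383505/3046) - 21523 = -46335751/3046 - 21523 = -111894809/3046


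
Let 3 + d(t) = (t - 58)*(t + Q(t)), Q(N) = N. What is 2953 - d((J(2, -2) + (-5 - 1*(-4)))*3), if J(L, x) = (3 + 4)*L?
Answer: 4438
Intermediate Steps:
J(L, x) = 7*L
d(t) = -3 + 2*t*(-58 + t) (d(t) = -3 + (t - 58)*(t + t) = -3 + (-58 + t)*(2*t) = -3 + 2*t*(-58 + t))
2953 - d((J(2, -2) + (-5 - 1*(-4)))*3) = 2953 - (-3 - 116*(7*2 + (-5 - 1*(-4)))*3 + 2*((7*2 + (-5 - 1*(-4)))*3)²) = 2953 - (-3 - 116*(14 + (-5 + 4))*3 + 2*((14 + (-5 + 4))*3)²) = 2953 - (-3 - 116*(14 - 1)*3 + 2*((14 - 1)*3)²) = 2953 - (-3 - 1508*3 + 2*(13*3)²) = 2953 - (-3 - 116*39 + 2*39²) = 2953 - (-3 - 4524 + 2*1521) = 2953 - (-3 - 4524 + 3042) = 2953 - 1*(-1485) = 2953 + 1485 = 4438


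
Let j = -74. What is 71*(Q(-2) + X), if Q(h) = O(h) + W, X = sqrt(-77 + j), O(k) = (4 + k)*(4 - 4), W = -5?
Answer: -355 + 71*I*sqrt(151) ≈ -355.0 + 872.46*I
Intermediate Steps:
O(k) = 0 (O(k) = (4 + k)*0 = 0)
X = I*sqrt(151) (X = sqrt(-77 - 74) = sqrt(-151) = I*sqrt(151) ≈ 12.288*I)
Q(h) = -5 (Q(h) = 0 - 5 = -5)
71*(Q(-2) + X) = 71*(-5 + I*sqrt(151)) = -355 + 71*I*sqrt(151)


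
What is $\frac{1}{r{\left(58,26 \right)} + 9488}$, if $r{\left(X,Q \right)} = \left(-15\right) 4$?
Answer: $\frac{1}{9428} \approx 0.00010607$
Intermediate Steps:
$r{\left(X,Q \right)} = -60$
$\frac{1}{r{\left(58,26 \right)} + 9488} = \frac{1}{-60 + 9488} = \frac{1}{9428}$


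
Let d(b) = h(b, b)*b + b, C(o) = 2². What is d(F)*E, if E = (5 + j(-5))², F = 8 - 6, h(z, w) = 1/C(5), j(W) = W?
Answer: 0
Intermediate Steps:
C(o) = 4
h(z, w) = ¼ (h(z, w) = 1/4 = ¼)
F = 2
d(b) = 5*b/4 (d(b) = b/4 + b = 5*b/4)
E = 0 (E = (5 - 5)² = 0² = 0)
d(F)*E = ((5/4)*2)*0 = (5/2)*0 = 0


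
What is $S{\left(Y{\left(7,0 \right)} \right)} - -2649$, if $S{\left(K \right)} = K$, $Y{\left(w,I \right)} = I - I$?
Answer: $2649$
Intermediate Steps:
$Y{\left(w,I \right)} = 0$
$S{\left(Y{\left(7,0 \right)} \right)} - -2649 = 0 - -2649 = 0 + 2649 = 2649$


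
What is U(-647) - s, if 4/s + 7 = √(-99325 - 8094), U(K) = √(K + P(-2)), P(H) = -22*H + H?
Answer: 7/26867 + 11*I*√5 + I*√107419/26867 ≈ 0.00026054 + 24.609*I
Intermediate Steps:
P(H) = -21*H
U(K) = √(42 + K) (U(K) = √(K - 21*(-2)) = √(K + 42) = √(42 + K))
s = 4/(-7 + I*√107419) (s = 4/(-7 + √(-99325 - 8094)) = 4/(-7 + √(-107419)) = 4/(-7 + I*√107419) ≈ -0.00026054 - 0.012199*I)
U(-647) - s = √(42 - 647) - (-7/26867 - I*√107419/26867) = √(-605) + (7/26867 + I*√107419/26867) = 11*I*√5 + (7/26867 + I*√107419/26867) = 7/26867 + 11*I*√5 + I*√107419/26867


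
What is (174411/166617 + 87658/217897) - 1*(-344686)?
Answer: 1390444062854963/4033927161 ≈ 3.4469e+5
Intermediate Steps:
(174411/166617 + 87658/217897) - 1*(-344686) = (174411*(1/166617) + 87658*(1/217897)) + 344686 = (19379/18513 + 87658/217897) + 344686 = 5845438517/4033927161 + 344686 = 1390444062854963/4033927161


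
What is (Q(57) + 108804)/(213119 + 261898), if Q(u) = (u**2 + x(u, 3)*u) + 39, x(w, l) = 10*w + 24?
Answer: 48650/158339 ≈ 0.30725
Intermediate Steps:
x(w, l) = 24 + 10*w
Q(u) = 39 + u**2 + u*(24 + 10*u) (Q(u) = (u**2 + (24 + 10*u)*u) + 39 = (u**2 + u*(24 + 10*u)) + 39 = 39 + u**2 + u*(24 + 10*u))
(Q(57) + 108804)/(213119 + 261898) = ((39 + 11*57**2 + 24*57) + 108804)/(213119 + 261898) = ((39 + 11*3249 + 1368) + 108804)/475017 = ((39 + 35739 + 1368) + 108804)*(1/475017) = (37146 + 108804)*(1/475017) = 145950*(1/475017) = 48650/158339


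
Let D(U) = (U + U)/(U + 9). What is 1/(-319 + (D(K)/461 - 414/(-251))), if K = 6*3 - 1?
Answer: -1504243/477368148 ≈ -0.0031511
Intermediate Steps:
K = 17 (K = 18 - 1 = 17)
D(U) = 2*U/(9 + U) (D(U) = (2*U)/(9 + U) = 2*U/(9 + U))
1/(-319 + (D(K)/461 - 414/(-251))) = 1/(-319 + ((2*17/(9 + 17))/461 - 414/(-251))) = 1/(-319 + ((2*17/26)*(1/461) - 414*(-1/251))) = 1/(-319 + ((2*17*(1/26))*(1/461) + 414/251)) = 1/(-319 + ((17/13)*(1/461) + 414/251)) = 1/(-319 + (17/5993 + 414/251)) = 1/(-319 + 2485369/1504243) = 1/(-477368148/1504243) = -1504243/477368148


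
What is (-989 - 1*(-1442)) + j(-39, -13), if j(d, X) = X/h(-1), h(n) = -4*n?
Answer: 1799/4 ≈ 449.75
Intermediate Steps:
j(d, X) = X/4 (j(d, X) = X/((-4*(-1))) = X/4)
(-989 - 1*(-1442)) + j(-39, -13) = (-989 - 1*(-1442)) + (1/4)*(-13) = (-989 + 1442) - 13/4 = 453 - 13/4 = 1799/4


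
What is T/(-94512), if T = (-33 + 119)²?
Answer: -1849/23628 ≈ -0.078255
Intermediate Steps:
T = 7396 (T = 86² = 7396)
T/(-94512) = 7396/(-94512) = 7396*(-1/94512) = -1849/23628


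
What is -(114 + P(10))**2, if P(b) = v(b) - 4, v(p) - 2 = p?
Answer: -14884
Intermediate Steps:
v(p) = 2 + p
P(b) = -2 + b (P(b) = (2 + b) - 4 = -2 + b)
-(114 + P(10))**2 = -(114 + (-2 + 10))**2 = -(114 + 8)**2 = -1*122**2 = -1*14884 = -14884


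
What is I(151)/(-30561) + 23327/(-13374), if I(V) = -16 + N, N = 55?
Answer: -237806011/136240938 ≈ -1.7455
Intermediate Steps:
I(V) = 39 (I(V) = -16 + 55 = 39)
I(151)/(-30561) + 23327/(-13374) = 39/(-30561) + 23327/(-13374) = 39*(-1/30561) + 23327*(-1/13374) = -13/10187 - 23327/13374 = -237806011/136240938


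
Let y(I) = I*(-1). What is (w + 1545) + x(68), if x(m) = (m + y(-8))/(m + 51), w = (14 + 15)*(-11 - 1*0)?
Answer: 145970/119 ≈ 1226.6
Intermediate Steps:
w = -319 (w = 29*(-11 + 0) = 29*(-11) = -319)
y(I) = -I
x(m) = (8 + m)/(51 + m) (x(m) = (m - 1*(-8))/(m + 51) = (m + 8)/(51 + m) = (8 + m)/(51 + m))
(w + 1545) + x(68) = (-319 + 1545) + (8 + 68)/(51 + 68) = 1226 + 76/119 = 145970/119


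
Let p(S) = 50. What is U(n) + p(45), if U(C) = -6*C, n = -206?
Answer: 1286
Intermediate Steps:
U(n) + p(45) = -6*(-206) + 50 = 1236 + 50 = 1286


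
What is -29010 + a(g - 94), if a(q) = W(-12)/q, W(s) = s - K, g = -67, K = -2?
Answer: -4670600/161 ≈ -29010.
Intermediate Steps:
W(s) = 2 + s (W(s) = s - 1*(-2) = s + 2 = 2 + s)
a(q) = -10/q (a(q) = (2 - 12)/q = -10/q)
-29010 + a(g - 94) = -29010 - 10/(-67 - 94) = -29010 - 10/(-161) = -29010 - 10*(-1/161) = -29010 + 10/161 = -4670600/161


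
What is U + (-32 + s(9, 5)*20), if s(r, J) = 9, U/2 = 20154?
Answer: 40456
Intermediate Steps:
U = 40308 (U = 2*20154 = 40308)
U + (-32 + s(9, 5)*20) = 40308 + (-32 + 9*20) = 40308 + (-32 + 180) = 40308 + 148 = 40456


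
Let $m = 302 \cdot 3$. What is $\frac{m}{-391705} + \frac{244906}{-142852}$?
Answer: $- \frac{48030164321}{27977921330} \approx -1.7167$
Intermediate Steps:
$m = 906$
$\frac{m}{-391705} + \frac{244906}{-142852} = \frac{906}{-391705} + \frac{244906}{-142852} = 906 \left(- \frac{1}{391705}\right) + 244906 \left(- \frac{1}{142852}\right) = - \frac{906}{391705} - \frac{122453}{71426} = - \frac{48030164321}{27977921330}$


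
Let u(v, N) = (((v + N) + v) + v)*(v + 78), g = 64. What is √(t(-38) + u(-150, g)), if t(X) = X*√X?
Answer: √(27792 - 38*I*√38) ≈ 166.71 - 0.7026*I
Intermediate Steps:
u(v, N) = (78 + v)*(N + 3*v) (u(v, N) = (((N + v) + v) + v)*(78 + v) = ((N + 2*v) + v)*(78 + v) = (N + 3*v)*(78 + v) = (78 + v)*(N + 3*v))
t(X) = X^(3/2)
√(t(-38) + u(-150, g)) = √((-38)^(3/2) + (3*(-150)² + 78*64 + 234*(-150) + 64*(-150))) = √(-38*I*√38 + (3*22500 + 4992 - 35100 - 9600)) = √(-38*I*√38 + (67500 + 4992 - 35100 - 9600)) = √(-38*I*√38 + 27792) = √(27792 - 38*I*√38)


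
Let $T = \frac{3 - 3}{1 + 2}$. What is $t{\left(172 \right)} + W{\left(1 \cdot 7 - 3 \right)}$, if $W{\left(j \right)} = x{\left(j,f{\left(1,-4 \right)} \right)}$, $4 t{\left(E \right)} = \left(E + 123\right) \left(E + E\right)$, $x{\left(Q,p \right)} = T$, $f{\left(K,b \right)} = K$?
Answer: $25370$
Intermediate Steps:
$T = 0$ ($T = \frac{0}{3} = 0 \cdot \frac{1}{3} = 0$)
$x{\left(Q,p \right)} = 0$
$t{\left(E \right)} = \frac{E \left(123 + E\right)}{2}$ ($t{\left(E \right)} = \frac{\left(E + 123\right) \left(E + E\right)}{4} = \frac{\left(123 + E\right) 2 E}{4} = \frac{2 E \left(123 + E\right)}{4} = \frac{E \left(123 + E\right)}{2}$)
$W{\left(j \right)} = 0$
$t{\left(172 \right)} + W{\left(1 \cdot 7 - 3 \right)} = \frac{1}{2} \cdot 172 \left(123 + 172\right) + 0 = \frac{1}{2} \cdot 172 \cdot 295 + 0 = 25370 + 0 = 25370$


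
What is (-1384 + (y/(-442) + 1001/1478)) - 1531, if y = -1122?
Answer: -55947023/19214 ≈ -2911.8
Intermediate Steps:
(-1384 + (y/(-442) + 1001/1478)) - 1531 = (-1384 + (-1122/(-442) + 1001/1478)) - 1531 = (-1384 + (-1122*(-1/442) + 1001*(1/1478))) - 1531 = (-1384 + (33/13 + 1001/1478)) - 1531 = (-1384 + 61787/19214) - 1531 = -26530389/19214 - 1531 = -55947023/19214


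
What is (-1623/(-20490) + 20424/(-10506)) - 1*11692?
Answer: -139850788389/11959330 ≈ -11694.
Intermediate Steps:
(-1623/(-20490) + 20424/(-10506)) - 1*11692 = (-1623*(-1/20490) + 20424*(-1/10506)) - 11692 = (541/6830 - 3404/1751) - 11692 = -22302029/11959330 - 11692 = -139850788389/11959330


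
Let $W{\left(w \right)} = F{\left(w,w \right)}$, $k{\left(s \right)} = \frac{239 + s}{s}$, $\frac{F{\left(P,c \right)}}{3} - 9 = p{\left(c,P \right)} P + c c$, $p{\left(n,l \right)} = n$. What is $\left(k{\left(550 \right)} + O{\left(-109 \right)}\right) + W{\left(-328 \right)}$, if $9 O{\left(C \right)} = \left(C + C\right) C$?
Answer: $\frac{3208454651}{4950} \approx 6.4817 \cdot 10^{5}$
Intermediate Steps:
$F{\left(P,c \right)} = 27 + 3 c^{2} + 3 P c$ ($F{\left(P,c \right)} = 27 + 3 \left(c P + c c\right) = 27 + 3 \left(P c + c^{2}\right) = 27 + 3 \left(c^{2} + P c\right) = 27 + \left(3 c^{2} + 3 P c\right) = 27 + 3 c^{2} + 3 P c$)
$k{\left(s \right)} = \frac{239 + s}{s}$
$W{\left(w \right)} = 27 + 6 w^{2}$ ($W{\left(w \right)} = 27 + 3 w^{2} + 3 w w = 27 + 3 w^{2} + 3 w^{2} = 27 + 6 w^{2}$)
$O{\left(C \right)} = \frac{2 C^{2}}{9}$ ($O{\left(C \right)} = \frac{\left(C + C\right) C}{9} = \frac{2 C C}{9} = \frac{2 C^{2}}{9}$)
$\left(k{\left(550 \right)} + O{\left(-109 \right)}\right) + W{\left(-328 \right)} = \left(\frac{239 + 550}{550} + \frac{2 \left(-109\right)^{2}}{9}\right) + \left(27 + 6 \left(-328\right)^{2}\right) = \left(\frac{1}{550} \cdot 789 + \frac{2}{9} \cdot 11881\right) + \left(27 + 6 \cdot 107584\right) = \left(\frac{789}{550} + \frac{23762}{9}\right) + \left(27 + 645504\right) = \frac{13076201}{4950} + 645531 = \frac{3208454651}{4950}$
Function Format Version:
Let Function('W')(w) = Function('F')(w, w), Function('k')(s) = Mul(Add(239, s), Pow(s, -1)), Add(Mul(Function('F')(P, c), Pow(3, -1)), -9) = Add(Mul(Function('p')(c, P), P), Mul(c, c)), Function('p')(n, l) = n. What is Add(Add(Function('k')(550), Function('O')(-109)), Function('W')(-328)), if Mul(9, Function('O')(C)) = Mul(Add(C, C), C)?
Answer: Rational(3208454651, 4950) ≈ 6.4817e+5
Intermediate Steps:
Function('F')(P, c) = Add(27, Mul(3, Pow(c, 2)), Mul(3, P, c)) (Function('F')(P, c) = Add(27, Mul(3, Add(Mul(c, P), Mul(c, c)))) = Add(27, Mul(3, Add(Mul(P, c), Pow(c, 2)))) = Add(27, Mul(3, Add(Pow(c, 2), Mul(P, c)))) = Add(27, Add(Mul(3, Pow(c, 2)), Mul(3, P, c))) = Add(27, Mul(3, Pow(c, 2)), Mul(3, P, c)))
Function('k')(s) = Mul(Pow(s, -1), Add(239, s))
Function('W')(w) = Add(27, Mul(6, Pow(w, 2))) (Function('W')(w) = Add(27, Mul(3, Pow(w, 2)), Mul(3, w, w)) = Add(27, Mul(3, Pow(w, 2)), Mul(3, Pow(w, 2))) = Add(27, Mul(6, Pow(w, 2))))
Function('O')(C) = Mul(Rational(2, 9), Pow(C, 2)) (Function('O')(C) = Mul(Rational(1, 9), Mul(Add(C, C), C)) = Mul(Rational(1, 9), Mul(Mul(2, C), C)) = Mul(Rational(1, 9), Mul(2, Pow(C, 2))) = Mul(Rational(2, 9), Pow(C, 2)))
Add(Add(Function('k')(550), Function('O')(-109)), Function('W')(-328)) = Add(Add(Mul(Pow(550, -1), Add(239, 550)), Mul(Rational(2, 9), Pow(-109, 2))), Add(27, Mul(6, Pow(-328, 2)))) = Add(Add(Mul(Rational(1, 550), 789), Mul(Rational(2, 9), 11881)), Add(27, Mul(6, 107584))) = Add(Add(Rational(789, 550), Rational(23762, 9)), Add(27, 645504)) = Add(Rational(13076201, 4950), 645531) = Rational(3208454651, 4950)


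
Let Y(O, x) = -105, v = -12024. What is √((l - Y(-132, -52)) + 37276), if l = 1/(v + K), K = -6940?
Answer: √3360863054703/9482 ≈ 193.34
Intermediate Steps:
l = -1/18964 (l = 1/(-12024 - 6940) = 1/(-18964) = -1/18964 ≈ -5.2731e-5)
√((l - Y(-132, -52)) + 37276) = √((-1/18964 - 1*(-105)) + 37276) = √((-1/18964 + 105) + 37276) = √(1991219/18964 + 37276) = √(708893283/18964) = √3360863054703/9482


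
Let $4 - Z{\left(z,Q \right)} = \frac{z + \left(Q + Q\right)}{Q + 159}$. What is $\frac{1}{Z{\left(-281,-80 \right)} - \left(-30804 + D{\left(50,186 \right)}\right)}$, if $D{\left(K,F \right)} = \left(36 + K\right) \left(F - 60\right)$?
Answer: $\frac{79}{1578229} \approx 5.0056 \cdot 10^{-5}$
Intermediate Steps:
$D{\left(K,F \right)} = \left(-60 + F\right) \left(36 + K\right)$ ($D{\left(K,F \right)} = \left(36 + K\right) \left(-60 + F\right) = \left(-60 + F\right) \left(36 + K\right)$)
$Z{\left(z,Q \right)} = 4 - \frac{z + 2 Q}{159 + Q}$ ($Z{\left(z,Q \right)} = 4 - \frac{z + \left(Q + Q\right)}{Q + 159} = 4 - \frac{z + 2 Q}{159 + Q}$)
$\frac{1}{Z{\left(-281,-80 \right)} - \left(-30804 + D{\left(50,186 \right)}\right)} = \frac{1}{\frac{636 - -281 + 2 \left(-80\right)}{159 - 80} - \left(-32964 + 6300 + 6696\right)} = \frac{1}{\frac{636 + 281 - 160}{79} + \left(30804 - \left(-2160 - 3000 + 6696 + 9300\right)\right)} = \frac{1}{\frac{1}{79} \cdot 757 + \left(30804 - 10836\right)} = \frac{1}{\frac{757}{79} + \left(30804 - 10836\right)} = \frac{1}{\frac{757}{79} + 19968} = \frac{1}{\frac{1578229}{79}} = \frac{79}{1578229}$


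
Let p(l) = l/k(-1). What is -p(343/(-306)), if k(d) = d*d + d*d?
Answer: 343/612 ≈ 0.56046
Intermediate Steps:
k(d) = 2*d² (k(d) = d² + d² = 2*d²)
p(l) = l/2 (p(l) = l/((2*(-1)²)) = l/((2*1)) = l/2)
-p(343/(-306)) = -343/(-306)/2 = -343*(-1/306)/2 = -(-343)/(2*306) = -1*(-343/612) = 343/612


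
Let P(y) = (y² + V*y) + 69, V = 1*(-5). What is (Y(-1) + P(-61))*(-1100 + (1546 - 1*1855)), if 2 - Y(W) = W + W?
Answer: -5775491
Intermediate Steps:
V = -5
P(y) = 69 + y² - 5*y (P(y) = (y² - 5*y) + 69 = 69 + y² - 5*y)
Y(W) = 2 - 2*W (Y(W) = 2 - (W + W) = 2 - 2*W)
(Y(-1) + P(-61))*(-1100 + (1546 - 1*1855)) = ((2 - 2*(-1)) + (69 + (-61)² - 5*(-61)))*(-1100 + (1546 - 1*1855)) = ((2 + 2) + (69 + 3721 + 305))*(-1100 + (1546 - 1855)) = (4 + 4095)*(-1100 - 309) = 4099*(-1409) = -5775491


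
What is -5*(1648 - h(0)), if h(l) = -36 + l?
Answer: -8420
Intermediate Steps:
-5*(1648 - h(0)) = -5*(1648 - (-36 + 0)) = -5*(1648 - 1*(-36)) = -5*(1648 + 36) = -5*1684 = -8420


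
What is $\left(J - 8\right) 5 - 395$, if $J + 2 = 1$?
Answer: $-440$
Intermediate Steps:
$J = -1$ ($J = -2 + 1 = -1$)
$\left(J - 8\right) 5 - 395 = \left(-1 - 8\right) 5 - 395 = \left(-9\right) 5 - 395 = -45 - 395 = -440$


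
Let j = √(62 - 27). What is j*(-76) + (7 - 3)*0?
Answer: -76*√35 ≈ -449.62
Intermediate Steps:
j = √35 ≈ 5.9161
j*(-76) + (7 - 3)*0 = √35*(-76) + (7 - 3)*0 = -76*√35 + 4*0 = -76*√35 + 0 = -76*√35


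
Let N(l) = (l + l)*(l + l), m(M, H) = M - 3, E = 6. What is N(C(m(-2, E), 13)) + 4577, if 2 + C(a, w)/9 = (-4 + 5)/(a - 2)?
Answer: 297173/49 ≈ 6064.8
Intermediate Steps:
m(M, H) = -3 + M
C(a, w) = -18 + 9/(-2 + a) (C(a, w) = -18 + 9*((-4 + 5)/(a - 2)) = -18 + 9*(1/(-2 + a)) = -18 + 9/(-2 + a))
N(l) = 4*l**2 (N(l) = (2*l)*(2*l) = 4*l**2)
N(C(m(-2, E), 13)) + 4577 = 4*(9*(5 - 2*(-3 - 2))/(-2 + (-3 - 2)))**2 + 4577 = 4*(9*(5 - 2*(-5))/(-2 - 5))**2 + 4577 = 4*(9*(5 + 10)/(-7))**2 + 4577 = 4*(9*(-1/7)*15)**2 + 4577 = 4*(-135/7)**2 + 4577 = 4*(18225/49) + 4577 = 72900/49 + 4577 = 297173/49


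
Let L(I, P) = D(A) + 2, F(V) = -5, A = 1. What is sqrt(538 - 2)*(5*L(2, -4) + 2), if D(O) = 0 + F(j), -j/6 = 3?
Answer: -26*sqrt(134) ≈ -300.97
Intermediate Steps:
j = -18 (j = -6*3 = -18)
D(O) = -5 (D(O) = 0 - 5 = -5)
L(I, P) = -3 (L(I, P) = -5 + 2 = -3)
sqrt(538 - 2)*(5*L(2, -4) + 2) = sqrt(538 - 2)*(5*(-3) + 2) = sqrt(536)*(-15 + 2) = (2*sqrt(134))*(-13) = -26*sqrt(134)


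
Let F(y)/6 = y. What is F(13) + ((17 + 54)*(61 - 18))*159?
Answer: 485505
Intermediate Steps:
F(y) = 6*y
F(13) + ((17 + 54)*(61 - 18))*159 = 6*13 + ((17 + 54)*(61 - 18))*159 = 78 + (71*43)*159 = 78 + 3053*159 = 78 + 485427 = 485505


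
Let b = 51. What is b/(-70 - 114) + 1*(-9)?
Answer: -1707/184 ≈ -9.2772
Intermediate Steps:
b/(-70 - 114) + 1*(-9) = 51/(-70 - 114) + 1*(-9) = 51/(-184) - 9 = -1/184*51 - 9 = -51/184 - 9 = -1707/184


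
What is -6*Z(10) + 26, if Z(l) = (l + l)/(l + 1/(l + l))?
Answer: 942/67 ≈ 14.060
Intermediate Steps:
Z(l) = 2*l/(l + 1/(2*l)) (Z(l) = (2*l)/(l + 1/(2*l)) = 2*l/(l + 1/(2*l)))
-6*Z(10) + 26 = -24*10²/(1 + 2*10²) + 26 = -24*100/(1 + 2*100) + 26 = -24*100/(1 + 200) + 26 = -24*100/201 + 26 = -6*400/201 + 26 = -800/67 + 26 = 942/67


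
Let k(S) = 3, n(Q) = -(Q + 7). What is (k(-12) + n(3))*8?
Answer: -56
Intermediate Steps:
n(Q) = -7 - Q (n(Q) = -(7 + Q) = -7 - Q)
(k(-12) + n(3))*8 = (3 + (-7 - 1*3))*8 = (3 + (-7 - 3))*8 = (3 - 10)*8 = -7*8 = -56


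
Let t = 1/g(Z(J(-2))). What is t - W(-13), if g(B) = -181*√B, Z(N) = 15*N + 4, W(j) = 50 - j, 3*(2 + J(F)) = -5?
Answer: -63 + I*√51/9231 ≈ -63.0 + 0.00077364*I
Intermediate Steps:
J(F) = -11/3 (J(F) = -2 + (⅓)*(-5) = -2 - 5/3 = -11/3)
Z(N) = 4 + 15*N
t = I*√51/9231 (t = 1/(-181*√(4 + 15*(-11/3))) = 1/(-181*√(4 - 55)) = 1/(-181*I*√51) = I*√51/9231 ≈ 0.00077364*I)
t - W(-13) = I*√51/9231 - (50 - 1*(-13)) = I*√51/9231 - (50 + 13) = I*√51/9231 - 1*63 = I*√51/9231 - 63 = -63 + I*√51/9231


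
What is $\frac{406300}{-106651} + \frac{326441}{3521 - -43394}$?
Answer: $\frac{15753694591}{5003531665} \approx 3.1485$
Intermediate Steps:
$\frac{406300}{-106651} + \frac{326441}{3521 - -43394} = 406300 \left(- \frac{1}{106651}\right) + \frac{326441}{3521 + 43394} = - \frac{406300}{106651} + \frac{326441}{46915} = \frac{15753694591}{5003531665}$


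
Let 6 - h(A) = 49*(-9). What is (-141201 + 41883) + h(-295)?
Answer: -98871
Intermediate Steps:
h(A) = 447 (h(A) = 6 - 49*(-9) = 6 - 1*(-441) = 6 + 441 = 447)
(-141201 + 41883) + h(-295) = (-141201 + 41883) + 447 = -99318 + 447 = -98871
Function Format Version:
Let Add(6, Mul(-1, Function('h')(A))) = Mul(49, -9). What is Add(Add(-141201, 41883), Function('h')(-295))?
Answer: -98871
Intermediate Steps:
Function('h')(A) = 447 (Function('h')(A) = Add(6, Mul(-1, Mul(49, -9))) = Add(6, Mul(-1, -441)) = Add(6, 441) = 447)
Add(Add(-141201, 41883), Function('h')(-295)) = Add(Add(-141201, 41883), 447) = Add(-99318, 447) = -98871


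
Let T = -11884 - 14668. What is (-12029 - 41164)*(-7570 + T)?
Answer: 1815051546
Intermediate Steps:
T = -26552
(-12029 - 41164)*(-7570 + T) = (-12029 - 41164)*(-7570 - 26552) = -53193*(-34122) = 1815051546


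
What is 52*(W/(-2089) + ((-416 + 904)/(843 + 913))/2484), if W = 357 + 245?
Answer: -8530752022/569501091 ≈ -14.979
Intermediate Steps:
W = 602
52*(W/(-2089) + ((-416 + 904)/(843 + 913))/2484) = 52*(602/(-2089) + ((-416 + 904)/(843 + 913))/2484) = 52*(602*(-1/2089) + (488/1756)*(1/2484)) = 52*(-602/2089 + (488*(1/1756))*(1/2484)) = 52*(-602/2089 + (122/439)*(1/2484)) = 52*(-602/2089 + 61/545238) = 52*(-328105847/1139002182) = -8530752022/569501091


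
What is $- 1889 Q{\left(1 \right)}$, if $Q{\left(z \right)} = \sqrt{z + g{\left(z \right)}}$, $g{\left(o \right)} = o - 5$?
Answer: $- 1889 i \sqrt{3} \approx - 3271.8 i$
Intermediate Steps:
$g{\left(o \right)} = -5 + o$ ($g{\left(o \right)} = o - 5 = -5 + o$)
$Q{\left(z \right)} = \sqrt{-5 + 2 z}$ ($Q{\left(z \right)} = \sqrt{z + \left(-5 + z\right)} = \sqrt{-5 + 2 z}$)
$- 1889 Q{\left(1 \right)} = - 1889 \sqrt{-5 + 2 \cdot 1} = - 1889 \sqrt{-5 + 2} = - 1889 \sqrt{-3} = - 1889 i \sqrt{3}$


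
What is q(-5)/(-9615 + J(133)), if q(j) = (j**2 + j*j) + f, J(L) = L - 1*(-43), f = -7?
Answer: -43/9439 ≈ -0.0045556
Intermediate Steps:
J(L) = 43 + L (J(L) = L + 43 = 43 + L)
q(j) = -7 + 2*j**2 (q(j) = (j**2 + j*j) - 7 = (j**2 + j**2) - 7 = 2*j**2 - 7 = -7 + 2*j**2)
q(-5)/(-9615 + J(133)) = (-7 + 2*(-5)**2)/(-9615 + (43 + 133)) = (-7 + 2*25)/(-9615 + 176) = (-7 + 50)/(-9439) = -1/9439*43 = -43/9439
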